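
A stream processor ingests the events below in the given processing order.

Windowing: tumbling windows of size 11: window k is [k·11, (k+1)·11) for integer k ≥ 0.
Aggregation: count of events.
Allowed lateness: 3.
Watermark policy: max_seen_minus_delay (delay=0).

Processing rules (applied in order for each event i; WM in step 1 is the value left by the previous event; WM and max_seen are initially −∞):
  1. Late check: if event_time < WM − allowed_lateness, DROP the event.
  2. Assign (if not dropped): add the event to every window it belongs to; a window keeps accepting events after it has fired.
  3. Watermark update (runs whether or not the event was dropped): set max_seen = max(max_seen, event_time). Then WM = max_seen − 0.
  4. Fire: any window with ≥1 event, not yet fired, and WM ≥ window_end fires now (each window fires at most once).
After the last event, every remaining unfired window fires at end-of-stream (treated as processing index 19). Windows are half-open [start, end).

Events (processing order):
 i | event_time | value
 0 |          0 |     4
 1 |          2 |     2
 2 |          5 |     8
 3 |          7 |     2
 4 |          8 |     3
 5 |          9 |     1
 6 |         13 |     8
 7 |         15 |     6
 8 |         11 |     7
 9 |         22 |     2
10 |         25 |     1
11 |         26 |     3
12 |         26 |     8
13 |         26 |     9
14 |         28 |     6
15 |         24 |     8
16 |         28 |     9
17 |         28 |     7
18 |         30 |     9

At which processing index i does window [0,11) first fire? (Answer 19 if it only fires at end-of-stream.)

6

i=0 t=0 v=4: → [0,11); WM=0
i=1 t=2 v=2: → [0,11); WM=2
i=2 t=5 v=8: → [0,11); WM=5
i=3 t=7 v=2: → [0,11); WM=7
i=4 t=8 v=3: → [0,11); WM=8
i=5 t=9 v=1: → [0,11); WM=9
i=6 t=13 v=8: → [11,22); WM=13; [0,11) fires=6
i=7 t=15 v=6: → [11,22); WM=15
i=8 t=11 v=7: DROP (t<15-3); WM=15
i=9 t=22 v=2: → [22,33); WM=22; [11,22) fires=2
i=10 t=25 v=1: → [22,33); WM=25
i=11 t=26 v=3: → [22,33); WM=26
i=12 t=26 v=8: → [22,33); WM=26
i=13 t=26 v=9: → [22,33); WM=26
i=14 t=28 v=6: → [22,33); WM=28
i=15 t=24 v=8: DROP (t<28-3); WM=28
i=16 t=28 v=9: → [22,33); WM=28
i=17 t=28 v=7: → [22,33); WM=28
i=18 t=30 v=9: → [22,33); WM=30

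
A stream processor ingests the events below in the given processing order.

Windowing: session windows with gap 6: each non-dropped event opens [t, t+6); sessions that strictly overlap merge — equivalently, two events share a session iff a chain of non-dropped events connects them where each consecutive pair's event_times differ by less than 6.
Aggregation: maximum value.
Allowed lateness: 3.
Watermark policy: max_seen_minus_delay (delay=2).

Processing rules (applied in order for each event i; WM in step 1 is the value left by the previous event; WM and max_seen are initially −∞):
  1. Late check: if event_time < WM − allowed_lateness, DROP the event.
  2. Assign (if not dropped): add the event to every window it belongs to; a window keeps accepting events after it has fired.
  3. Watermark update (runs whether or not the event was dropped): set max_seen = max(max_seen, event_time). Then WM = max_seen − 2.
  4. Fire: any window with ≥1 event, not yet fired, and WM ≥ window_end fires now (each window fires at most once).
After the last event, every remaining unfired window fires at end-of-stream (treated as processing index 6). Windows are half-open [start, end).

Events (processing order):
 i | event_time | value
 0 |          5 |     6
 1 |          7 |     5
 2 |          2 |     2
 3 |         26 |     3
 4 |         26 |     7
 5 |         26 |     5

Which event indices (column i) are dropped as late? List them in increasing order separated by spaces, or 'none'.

none

i=0 t=5 v=6: → [5,11); WM=3
i=1 t=7 v=5: → [5,13); WM=5
i=2 t=2 v=2: → [2,13); WM=5
i=3 t=26 v=3: → [26,32); WM=24
i=4 t=26 v=7: → [26,32); WM=24
i=5 t=26 v=5: → [26,32); WM=24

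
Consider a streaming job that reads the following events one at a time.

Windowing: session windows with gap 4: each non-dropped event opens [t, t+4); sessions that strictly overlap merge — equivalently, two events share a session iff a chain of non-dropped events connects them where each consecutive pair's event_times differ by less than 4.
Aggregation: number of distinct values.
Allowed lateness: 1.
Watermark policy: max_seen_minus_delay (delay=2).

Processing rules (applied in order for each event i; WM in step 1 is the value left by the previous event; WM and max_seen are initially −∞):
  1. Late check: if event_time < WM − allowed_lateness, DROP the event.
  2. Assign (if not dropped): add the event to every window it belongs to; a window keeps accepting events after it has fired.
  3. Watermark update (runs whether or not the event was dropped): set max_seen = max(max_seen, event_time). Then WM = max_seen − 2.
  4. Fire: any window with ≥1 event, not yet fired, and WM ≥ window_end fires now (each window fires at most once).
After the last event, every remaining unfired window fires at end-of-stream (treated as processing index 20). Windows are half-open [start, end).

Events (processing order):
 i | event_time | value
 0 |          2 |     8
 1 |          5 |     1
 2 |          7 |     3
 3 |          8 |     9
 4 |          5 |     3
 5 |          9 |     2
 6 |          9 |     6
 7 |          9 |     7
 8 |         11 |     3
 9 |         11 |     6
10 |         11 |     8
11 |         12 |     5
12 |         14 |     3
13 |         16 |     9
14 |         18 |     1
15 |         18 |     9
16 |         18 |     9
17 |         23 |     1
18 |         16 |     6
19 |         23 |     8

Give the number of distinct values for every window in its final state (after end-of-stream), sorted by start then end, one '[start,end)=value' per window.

[2,22)=8 [23,27)=2

i=0 t=2 v=8: → [2,6); WM=0
i=1 t=5 v=1: → [2,9); WM=3
i=2 t=7 v=3: → [2,11); WM=5
i=3 t=8 v=9: → [2,12); WM=6
i=4 t=5 v=3: → [2,12); WM=6
i=5 t=9 v=2: → [2,13); WM=7
i=6 t=9 v=6: → [2,13); WM=7
i=7 t=9 v=7: → [2,13); WM=7
i=8 t=11 v=3: → [2,15); WM=9
i=9 t=11 v=6: → [2,15); WM=9
i=10 t=11 v=8: → [2,15); WM=9
i=11 t=12 v=5: → [2,16); WM=10
i=12 t=14 v=3: → [2,18); WM=12
i=13 t=16 v=9: → [2,20); WM=14
i=14 t=18 v=1: → [2,22); WM=16
i=15 t=18 v=9: → [2,22); WM=16
i=16 t=18 v=9: → [2,22); WM=16
i=17 t=23 v=1: → [23,27); WM=21
i=18 t=16 v=6: DROP (t<21-1); WM=21
i=19 t=23 v=8: → [23,27); WM=21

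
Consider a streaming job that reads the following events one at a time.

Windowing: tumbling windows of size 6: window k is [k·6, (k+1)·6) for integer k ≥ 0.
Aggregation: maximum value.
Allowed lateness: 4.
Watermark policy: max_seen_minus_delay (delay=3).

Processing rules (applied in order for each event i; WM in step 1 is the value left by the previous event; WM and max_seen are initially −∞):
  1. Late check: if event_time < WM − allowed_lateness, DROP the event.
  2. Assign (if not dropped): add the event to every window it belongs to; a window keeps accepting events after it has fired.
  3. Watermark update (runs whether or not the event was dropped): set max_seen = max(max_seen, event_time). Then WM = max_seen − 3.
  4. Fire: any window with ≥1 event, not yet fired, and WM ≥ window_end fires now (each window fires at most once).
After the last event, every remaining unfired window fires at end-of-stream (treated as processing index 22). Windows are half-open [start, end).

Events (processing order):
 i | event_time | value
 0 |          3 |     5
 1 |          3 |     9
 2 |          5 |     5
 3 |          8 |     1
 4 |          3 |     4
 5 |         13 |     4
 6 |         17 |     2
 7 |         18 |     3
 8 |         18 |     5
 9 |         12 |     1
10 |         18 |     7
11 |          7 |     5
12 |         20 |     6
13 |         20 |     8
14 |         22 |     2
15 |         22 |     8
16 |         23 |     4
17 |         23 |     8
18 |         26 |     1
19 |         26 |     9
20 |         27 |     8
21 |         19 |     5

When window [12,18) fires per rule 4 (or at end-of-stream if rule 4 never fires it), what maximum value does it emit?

4

i=0 t=3 v=5: → [0,6); WM=0
i=1 t=3 v=9: → [0,6); WM=0
i=2 t=5 v=5: → [0,6); WM=2
i=3 t=8 v=1: → [6,12); WM=5
i=4 t=3 v=4: → [0,6); WM=5
i=5 t=13 v=4: → [12,18); WM=10; [0,6) fires=9
i=6 t=17 v=2: → [12,18); WM=14; [6,12) fires=1
i=7 t=18 v=3: → [18,24); WM=15
i=8 t=18 v=5: → [18,24); WM=15
i=9 t=12 v=1: → [12,18); WM=15
i=10 t=18 v=7: → [18,24); WM=15
i=11 t=7 v=5: DROP (t<15-4); WM=15
i=12 t=20 v=6: → [18,24); WM=17
i=13 t=20 v=8: → [18,24); WM=17
i=14 t=22 v=2: → [18,24); WM=19; [12,18) fires=4
i=15 t=22 v=8: → [18,24); WM=19
i=16 t=23 v=4: → [18,24); WM=20
i=17 t=23 v=8: → [18,24); WM=20
i=18 t=26 v=1: → [24,30); WM=23
i=19 t=26 v=9: → [24,30); WM=23
i=20 t=27 v=8: → [24,30); WM=24; [18,24) fires=8
i=21 t=19 v=5: DROP (t<24-4); WM=24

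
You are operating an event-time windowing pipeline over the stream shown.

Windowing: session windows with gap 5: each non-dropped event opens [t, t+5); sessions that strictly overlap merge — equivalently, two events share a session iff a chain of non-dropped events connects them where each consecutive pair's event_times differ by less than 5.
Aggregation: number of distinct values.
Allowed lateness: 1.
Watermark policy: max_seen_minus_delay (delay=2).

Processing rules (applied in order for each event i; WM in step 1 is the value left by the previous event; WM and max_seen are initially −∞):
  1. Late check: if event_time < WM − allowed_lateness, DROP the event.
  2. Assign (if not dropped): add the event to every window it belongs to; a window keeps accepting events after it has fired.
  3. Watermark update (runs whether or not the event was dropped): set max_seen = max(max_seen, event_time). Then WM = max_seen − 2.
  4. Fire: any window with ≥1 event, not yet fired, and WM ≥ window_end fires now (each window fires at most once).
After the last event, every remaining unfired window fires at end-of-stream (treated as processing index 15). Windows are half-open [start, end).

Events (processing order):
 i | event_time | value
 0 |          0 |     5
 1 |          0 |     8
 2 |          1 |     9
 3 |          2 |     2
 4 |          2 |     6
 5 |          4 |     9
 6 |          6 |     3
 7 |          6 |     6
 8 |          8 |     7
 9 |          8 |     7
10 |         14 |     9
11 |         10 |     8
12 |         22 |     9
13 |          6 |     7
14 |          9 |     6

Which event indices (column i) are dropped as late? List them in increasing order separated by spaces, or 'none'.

i=0 t=0 v=5: → [0,5); WM=-2
i=1 t=0 v=8: → [0,5); WM=-2
i=2 t=1 v=9: → [0,6); WM=-1
i=3 t=2 v=2: → [0,7); WM=0
i=4 t=2 v=6: → [0,7); WM=0
i=5 t=4 v=9: → [0,9); WM=2
i=6 t=6 v=3: → [0,11); WM=4
i=7 t=6 v=6: → [0,11); WM=4
i=8 t=8 v=7: → [0,13); WM=6
i=9 t=8 v=7: → [0,13); WM=6
i=10 t=14 v=9: → [14,19); WM=12
i=11 t=10 v=8: DROP (t<12-1); WM=12
i=12 t=22 v=9: → [22,27); WM=20
i=13 t=6 v=7: DROP (t<20-1); WM=20
i=14 t=9 v=6: DROP (t<20-1); WM=20

11 13 14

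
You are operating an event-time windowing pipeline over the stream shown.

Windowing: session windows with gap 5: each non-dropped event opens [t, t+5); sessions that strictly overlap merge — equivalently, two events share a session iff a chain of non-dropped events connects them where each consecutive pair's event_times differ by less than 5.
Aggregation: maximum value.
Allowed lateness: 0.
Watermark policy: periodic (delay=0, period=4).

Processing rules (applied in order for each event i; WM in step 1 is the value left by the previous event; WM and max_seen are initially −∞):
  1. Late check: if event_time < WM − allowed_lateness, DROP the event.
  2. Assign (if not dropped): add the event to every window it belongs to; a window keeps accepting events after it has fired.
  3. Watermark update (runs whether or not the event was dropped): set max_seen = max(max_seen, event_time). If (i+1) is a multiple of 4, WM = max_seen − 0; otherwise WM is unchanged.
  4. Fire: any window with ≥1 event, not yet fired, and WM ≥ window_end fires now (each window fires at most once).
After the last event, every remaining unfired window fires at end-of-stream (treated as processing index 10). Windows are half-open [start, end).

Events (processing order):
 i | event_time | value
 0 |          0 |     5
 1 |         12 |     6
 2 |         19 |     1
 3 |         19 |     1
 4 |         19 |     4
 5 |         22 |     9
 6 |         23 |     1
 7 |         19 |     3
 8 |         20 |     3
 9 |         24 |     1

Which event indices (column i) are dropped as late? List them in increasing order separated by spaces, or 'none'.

8

i=0 t=0 v=5: → [0,5); WM=−∞
i=1 t=12 v=6: → [12,17); WM=−∞
i=2 t=19 v=1: → [19,24); WM=−∞
i=3 t=19 v=1: → [19,24); WM=19
i=4 t=19 v=4: → [19,24); WM=19
i=5 t=22 v=9: → [19,27); WM=19
i=6 t=23 v=1: → [19,28); WM=19
i=7 t=19 v=3: → [19,28); WM=23
i=8 t=20 v=3: DROP (t<23-0); WM=23
i=9 t=24 v=1: → [19,29); WM=23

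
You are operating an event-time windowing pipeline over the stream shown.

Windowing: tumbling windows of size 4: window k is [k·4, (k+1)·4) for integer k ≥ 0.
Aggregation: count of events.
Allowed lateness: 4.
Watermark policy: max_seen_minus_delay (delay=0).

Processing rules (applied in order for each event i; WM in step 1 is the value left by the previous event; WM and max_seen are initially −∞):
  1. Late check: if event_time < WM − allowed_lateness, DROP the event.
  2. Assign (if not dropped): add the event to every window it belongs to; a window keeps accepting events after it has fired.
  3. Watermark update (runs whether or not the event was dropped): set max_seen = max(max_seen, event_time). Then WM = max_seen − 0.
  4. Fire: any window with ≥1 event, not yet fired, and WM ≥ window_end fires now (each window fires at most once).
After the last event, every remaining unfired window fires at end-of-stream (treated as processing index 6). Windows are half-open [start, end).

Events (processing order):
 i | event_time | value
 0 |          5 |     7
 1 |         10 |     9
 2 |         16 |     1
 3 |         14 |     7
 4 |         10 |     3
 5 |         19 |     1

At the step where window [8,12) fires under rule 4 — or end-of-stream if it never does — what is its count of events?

i=0 t=5 v=7: → [4,8); WM=5
i=1 t=10 v=9: → [8,12); WM=10; [4,8) fires=1
i=2 t=16 v=1: → [16,20); WM=16; [8,12) fires=1
i=3 t=14 v=7: → [12,16); WM=16; [12,16) fires=1
i=4 t=10 v=3: DROP (t<16-4); WM=16
i=5 t=19 v=1: → [16,20); WM=19

1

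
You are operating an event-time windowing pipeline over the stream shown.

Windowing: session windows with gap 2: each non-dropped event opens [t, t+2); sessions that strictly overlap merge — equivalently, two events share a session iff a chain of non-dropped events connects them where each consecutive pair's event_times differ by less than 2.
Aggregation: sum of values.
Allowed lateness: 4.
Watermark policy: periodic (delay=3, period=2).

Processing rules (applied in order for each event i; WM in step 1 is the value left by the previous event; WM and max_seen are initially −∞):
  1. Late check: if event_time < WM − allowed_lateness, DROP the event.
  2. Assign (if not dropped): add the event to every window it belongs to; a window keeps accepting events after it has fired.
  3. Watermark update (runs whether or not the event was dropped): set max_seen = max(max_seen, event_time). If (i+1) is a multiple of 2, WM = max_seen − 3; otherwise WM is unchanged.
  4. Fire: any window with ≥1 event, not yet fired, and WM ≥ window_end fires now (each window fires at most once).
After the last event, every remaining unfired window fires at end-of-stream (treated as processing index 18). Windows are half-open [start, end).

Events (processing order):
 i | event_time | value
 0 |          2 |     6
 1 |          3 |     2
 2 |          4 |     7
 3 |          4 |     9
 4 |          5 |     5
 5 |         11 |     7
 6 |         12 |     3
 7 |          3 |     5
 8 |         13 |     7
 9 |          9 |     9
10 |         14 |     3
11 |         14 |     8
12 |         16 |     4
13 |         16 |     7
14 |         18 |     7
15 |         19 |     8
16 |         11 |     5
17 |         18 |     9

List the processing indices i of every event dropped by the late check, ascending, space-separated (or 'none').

7 16

i=0 t=2 v=6: → [2,4); WM=−∞
i=1 t=3 v=2: → [2,5); WM=0
i=2 t=4 v=7: → [2,6); WM=0
i=3 t=4 v=9: → [2,6); WM=1
i=4 t=5 v=5: → [2,7); WM=1
i=5 t=11 v=7: → [11,13); WM=8
i=6 t=12 v=3: → [11,14); WM=8
i=7 t=3 v=5: DROP (t<8-4); WM=9
i=8 t=13 v=7: → [11,15); WM=9
i=9 t=9 v=9: → [9,11); WM=10
i=10 t=14 v=3: → [11,16); WM=10
i=11 t=14 v=8: → [11,16); WM=11
i=12 t=16 v=4: → [16,18); WM=11
i=13 t=16 v=7: → [16,18); WM=13
i=14 t=18 v=7: → [18,20); WM=13
i=15 t=19 v=8: → [18,21); WM=16
i=16 t=11 v=5: DROP (t<16-4); WM=16
i=17 t=18 v=9: → [18,21); WM=16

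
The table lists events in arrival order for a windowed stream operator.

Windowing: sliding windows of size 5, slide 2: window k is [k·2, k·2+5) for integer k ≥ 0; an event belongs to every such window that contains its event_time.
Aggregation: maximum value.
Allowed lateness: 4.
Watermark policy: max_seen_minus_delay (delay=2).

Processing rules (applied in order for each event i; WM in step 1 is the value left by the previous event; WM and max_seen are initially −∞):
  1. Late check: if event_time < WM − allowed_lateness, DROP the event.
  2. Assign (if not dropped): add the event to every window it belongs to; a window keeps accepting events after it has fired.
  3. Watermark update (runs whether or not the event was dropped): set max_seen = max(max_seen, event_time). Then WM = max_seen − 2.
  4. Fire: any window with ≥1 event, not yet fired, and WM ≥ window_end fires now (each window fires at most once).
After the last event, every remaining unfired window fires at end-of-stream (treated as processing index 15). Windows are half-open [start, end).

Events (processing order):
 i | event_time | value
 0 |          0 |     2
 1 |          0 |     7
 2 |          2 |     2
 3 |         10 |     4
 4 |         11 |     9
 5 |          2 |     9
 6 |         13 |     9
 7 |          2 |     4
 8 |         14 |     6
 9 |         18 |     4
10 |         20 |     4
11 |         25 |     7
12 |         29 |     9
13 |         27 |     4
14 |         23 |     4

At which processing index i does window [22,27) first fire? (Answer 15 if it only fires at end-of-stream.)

12

i=0 t=0 v=2: → [0,5); WM=-2
i=1 t=0 v=7: → [0,5); WM=-2
i=2 t=2 v=2: → [2,7),[0,5); WM=0
i=3 t=10 v=4: → [10,15),[8,13),[6,11); WM=8; [0,5) fires=7 [2,7) fires=2
i=4 t=11 v=9: → [10,15),[8,13); WM=9
i=5 t=2 v=9: DROP (t<9-4); WM=9
i=6 t=13 v=9: → [12,17),[10,15); WM=11; [6,11) fires=4
i=7 t=2 v=4: DROP (t<11-4); WM=11
i=8 t=14 v=6: → [14,19),[12,17),[10,15); WM=12
i=9 t=18 v=4: → [18,23),[16,21),[14,19); WM=16; [8,13) fires=9 [10,15) fires=9
i=10 t=20 v=4: → [20,25),[18,23),[16,21); WM=18; [12,17) fires=9
i=11 t=25 v=7: → [24,29),[22,27); WM=23; [14,19) fires=6 [16,21) fires=4 [18,23) fires=4
i=12 t=29 v=9: → [28,33),[26,31); WM=27; [20,25) fires=4 [22,27) fires=7
i=13 t=27 v=4: → [26,31),[24,29); WM=27
i=14 t=23 v=4: → [22,27),[20,25); WM=27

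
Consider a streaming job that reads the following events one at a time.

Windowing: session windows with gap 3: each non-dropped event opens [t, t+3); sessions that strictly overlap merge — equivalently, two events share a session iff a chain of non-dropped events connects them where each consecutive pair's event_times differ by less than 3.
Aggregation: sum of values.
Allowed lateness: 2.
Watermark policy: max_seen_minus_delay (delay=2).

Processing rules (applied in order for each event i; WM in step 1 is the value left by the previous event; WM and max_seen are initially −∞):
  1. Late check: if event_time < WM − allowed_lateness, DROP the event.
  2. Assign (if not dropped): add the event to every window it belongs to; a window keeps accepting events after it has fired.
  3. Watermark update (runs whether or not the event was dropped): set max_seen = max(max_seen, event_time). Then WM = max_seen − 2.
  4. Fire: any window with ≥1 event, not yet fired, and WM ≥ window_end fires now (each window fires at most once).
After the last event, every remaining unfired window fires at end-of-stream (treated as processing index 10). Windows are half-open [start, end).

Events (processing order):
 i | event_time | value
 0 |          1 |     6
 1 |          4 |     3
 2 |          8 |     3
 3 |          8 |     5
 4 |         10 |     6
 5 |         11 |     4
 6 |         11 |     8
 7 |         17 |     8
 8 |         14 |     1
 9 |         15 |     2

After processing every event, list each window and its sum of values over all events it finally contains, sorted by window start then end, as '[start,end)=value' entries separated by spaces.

i=0 t=1 v=6: → [1,4); WM=-1
i=1 t=4 v=3: → [4,7); WM=2
i=2 t=8 v=3: → [8,11); WM=6
i=3 t=8 v=5: → [8,11); WM=6
i=4 t=10 v=6: → [8,13); WM=8
i=5 t=11 v=4: → [8,14); WM=9
i=6 t=11 v=8: → [8,14); WM=9
i=7 t=17 v=8: → [17,20); WM=15
i=8 t=14 v=1: → [14,17); WM=15
i=9 t=15 v=2: → [14,20); WM=15

[1,4)=6 [4,7)=3 [8,14)=26 [14,20)=11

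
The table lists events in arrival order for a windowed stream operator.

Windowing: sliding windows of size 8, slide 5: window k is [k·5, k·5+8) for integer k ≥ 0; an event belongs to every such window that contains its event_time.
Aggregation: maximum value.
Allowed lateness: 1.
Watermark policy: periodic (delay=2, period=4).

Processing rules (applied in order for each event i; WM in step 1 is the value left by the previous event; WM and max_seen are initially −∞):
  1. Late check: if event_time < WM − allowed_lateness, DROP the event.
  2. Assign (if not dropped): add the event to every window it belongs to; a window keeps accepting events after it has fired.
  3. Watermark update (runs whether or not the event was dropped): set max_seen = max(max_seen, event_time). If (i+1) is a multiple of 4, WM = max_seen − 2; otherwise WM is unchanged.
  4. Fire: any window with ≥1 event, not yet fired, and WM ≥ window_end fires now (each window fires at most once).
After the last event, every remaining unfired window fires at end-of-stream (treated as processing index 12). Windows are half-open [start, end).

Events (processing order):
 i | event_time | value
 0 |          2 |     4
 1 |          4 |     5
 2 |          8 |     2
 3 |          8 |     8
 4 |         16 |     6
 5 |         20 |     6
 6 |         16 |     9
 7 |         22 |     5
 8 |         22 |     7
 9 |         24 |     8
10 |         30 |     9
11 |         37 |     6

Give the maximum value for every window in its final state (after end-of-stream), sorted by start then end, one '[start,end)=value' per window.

i=0 t=2 v=4: → [0,8); WM=−∞
i=1 t=4 v=5: → [0,8); WM=−∞
i=2 t=8 v=2: → [5,13); WM=−∞
i=3 t=8 v=8: → [5,13); WM=6
i=4 t=16 v=6: → [15,23),[10,18); WM=6
i=5 t=20 v=6: → [20,28),[15,23); WM=6
i=6 t=16 v=9: → [15,23),[10,18); WM=6
i=7 t=22 v=5: → [20,28),[15,23); WM=20; [0,8) fires=5 [5,13) fires=8 [10,18) fires=9
i=8 t=22 v=7: → [20,28),[15,23); WM=20
i=9 t=24 v=8: → [20,28); WM=20
i=10 t=30 v=9: → [30,38),[25,33); WM=20
i=11 t=37 v=6: → [35,43),[30,38); WM=35; [15,23) fires=9 [20,28) fires=8 [25,33) fires=9

[0,8)=5 [5,13)=8 [10,18)=9 [15,23)=9 [20,28)=8 [25,33)=9 [30,38)=9 [35,43)=6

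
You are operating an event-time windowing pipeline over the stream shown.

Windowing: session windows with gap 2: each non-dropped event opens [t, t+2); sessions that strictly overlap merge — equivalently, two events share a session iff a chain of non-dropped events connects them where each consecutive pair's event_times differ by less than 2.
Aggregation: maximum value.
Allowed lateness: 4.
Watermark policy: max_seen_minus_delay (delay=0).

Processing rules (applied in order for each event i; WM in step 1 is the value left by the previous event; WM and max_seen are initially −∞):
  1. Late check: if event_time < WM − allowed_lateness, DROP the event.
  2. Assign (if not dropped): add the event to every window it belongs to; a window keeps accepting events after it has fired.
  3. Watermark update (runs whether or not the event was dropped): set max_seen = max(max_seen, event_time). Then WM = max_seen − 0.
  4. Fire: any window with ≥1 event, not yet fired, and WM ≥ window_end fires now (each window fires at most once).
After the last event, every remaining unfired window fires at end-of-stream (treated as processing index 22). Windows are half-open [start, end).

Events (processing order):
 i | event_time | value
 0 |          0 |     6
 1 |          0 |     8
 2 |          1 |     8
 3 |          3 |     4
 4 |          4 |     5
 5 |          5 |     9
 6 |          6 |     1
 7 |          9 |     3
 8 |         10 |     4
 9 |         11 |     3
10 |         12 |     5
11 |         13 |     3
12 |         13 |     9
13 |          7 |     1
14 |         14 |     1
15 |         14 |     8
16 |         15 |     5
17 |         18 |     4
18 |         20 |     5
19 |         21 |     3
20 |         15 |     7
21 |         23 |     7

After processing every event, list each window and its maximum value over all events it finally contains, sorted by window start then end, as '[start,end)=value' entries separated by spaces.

i=0 t=0 v=6: → [0,2); WM=0
i=1 t=0 v=8: → [0,2); WM=0
i=2 t=1 v=8: → [0,3); WM=1
i=3 t=3 v=4: → [3,5); WM=3
i=4 t=4 v=5: → [3,6); WM=4
i=5 t=5 v=9: → [3,7); WM=5
i=6 t=6 v=1: → [3,8); WM=6
i=7 t=9 v=3: → [9,11); WM=9
i=8 t=10 v=4: → [9,12); WM=10
i=9 t=11 v=3: → [9,13); WM=11
i=10 t=12 v=5: → [9,14); WM=12
i=11 t=13 v=3: → [9,15); WM=13
i=12 t=13 v=9: → [9,15); WM=13
i=13 t=7 v=1: DROP (t<13-4); WM=13
i=14 t=14 v=1: → [9,16); WM=14
i=15 t=14 v=8: → [9,16); WM=14
i=16 t=15 v=5: → [9,17); WM=15
i=17 t=18 v=4: → [18,20); WM=18
i=18 t=20 v=5: → [20,22); WM=20
i=19 t=21 v=3: → [20,23); WM=21
i=20 t=15 v=7: DROP (t<21-4); WM=21
i=21 t=23 v=7: → [23,25); WM=23

[0,3)=8 [3,8)=9 [9,17)=9 [18,20)=4 [20,23)=5 [23,25)=7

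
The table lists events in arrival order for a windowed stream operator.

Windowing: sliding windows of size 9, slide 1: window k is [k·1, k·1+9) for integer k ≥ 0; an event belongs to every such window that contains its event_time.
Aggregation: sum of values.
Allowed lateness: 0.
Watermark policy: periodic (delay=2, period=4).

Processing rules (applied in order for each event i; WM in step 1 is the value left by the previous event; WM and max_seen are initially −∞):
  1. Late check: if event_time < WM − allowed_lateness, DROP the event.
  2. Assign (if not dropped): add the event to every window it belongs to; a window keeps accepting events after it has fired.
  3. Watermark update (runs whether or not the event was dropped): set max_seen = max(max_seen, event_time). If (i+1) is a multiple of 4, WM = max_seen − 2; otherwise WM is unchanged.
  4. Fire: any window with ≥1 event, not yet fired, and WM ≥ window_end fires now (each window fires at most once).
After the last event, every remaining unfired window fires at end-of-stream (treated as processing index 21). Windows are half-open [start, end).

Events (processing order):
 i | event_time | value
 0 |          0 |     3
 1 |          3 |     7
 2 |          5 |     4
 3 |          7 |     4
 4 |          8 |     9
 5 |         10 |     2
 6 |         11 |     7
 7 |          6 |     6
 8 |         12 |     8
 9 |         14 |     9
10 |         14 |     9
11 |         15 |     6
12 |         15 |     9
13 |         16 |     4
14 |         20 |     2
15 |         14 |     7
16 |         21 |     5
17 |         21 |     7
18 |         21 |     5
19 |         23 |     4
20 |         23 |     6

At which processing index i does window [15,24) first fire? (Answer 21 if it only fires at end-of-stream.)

21

i=0 t=0 v=3: → [0,9); WM=−∞
i=1 t=3 v=7: → [3,12),[2,11),[1,10),[0,9); WM=−∞
i=2 t=5 v=4: → [5,14),[4,13),[3,12),[2,11),[1,10),[0,9); WM=−∞
i=3 t=7 v=4: → [7,16),[6,15),[5,14),[4,13),[3,12),[2,11),[1,10),[0,9); WM=5
i=4 t=8 v=9: → [8,17),[7,16),[6,15),[5,14),[4,13),[3,12),[2,11),[1,10),[0,9); WM=5
i=5 t=10 v=2: → [10,19),[9,18),[8,17),[7,16),[6,15),[5,14),[4,13),[3,12),[2,11); WM=5
i=6 t=11 v=7: → [11,20),[10,19),[9,18),[8,17),[7,16),[6,15),[5,14),[4,13),[3,12); WM=5
i=7 t=6 v=6: → [6,15),[5,14),[4,13),[3,12),[2,11),[1,10),[0,9); WM=9; [0,9) fires=33
i=8 t=12 v=8: → [12,21),[11,20),[10,19),[9,18),[8,17),[7,16),[6,15),[5,14),[4,13); WM=9
i=9 t=14 v=9: → [14,23),[13,22),[12,21),[11,20),[10,19),[9,18),[8,17),[7,16),[6,15); WM=9
i=10 t=14 v=9: → [14,23),[13,22),[12,21),[11,20),[10,19),[9,18),[8,17),[7,16),[6,15); WM=9
i=11 t=15 v=6: → [15,24),[14,23),[13,22),[12,21),[11,20),[10,19),[9,18),[8,17),[7,16); WM=13; [1,10) fires=30 [2,11) fires=32 [3,12) fires=39 [4,13) fires=40
i=12 t=15 v=9: → [15,24),[14,23),[13,22),[12,21),[11,20),[10,19),[9,18),[8,17),[7,16); WM=13
i=13 t=16 v=4: → [16,25),[15,24),[14,23),[13,22),[12,21),[11,20),[10,19),[9,18),[8,17); WM=13
i=14 t=20 v=2: → [20,29),[19,28),[18,27),[17,26),[16,25),[15,24),[14,23),[13,22),[12,21); WM=13
i=15 t=14 v=7: → [14,23),[13,22),[12,21),[11,20),[10,19),[9,18),[8,17),[7,16),[6,15); WM=18; [5,14) fires=40 [6,15) fires=61 [7,16) fires=70 [8,17) fires=70 [9,18) fires=61
i=16 t=21 v=5: → [21,30),[20,29),[19,28),[18,27),[17,26),[16,25),[15,24),[14,23),[13,22); WM=18
i=17 t=21 v=7: → [21,30),[20,29),[19,28),[18,27),[17,26),[16,25),[15,24),[14,23),[13,22); WM=18
i=18 t=21 v=5: → [21,30),[20,29),[19,28),[18,27),[17,26),[16,25),[15,24),[14,23),[13,22); WM=18
i=19 t=23 v=4: → [23,32),[22,31),[21,30),[20,29),[19,28),[18,27),[17,26),[16,25),[15,24); WM=21; [10,19) fires=61 [11,20) fires=59 [12,21) fires=54
i=20 t=23 v=6: → [23,32),[22,31),[21,30),[20,29),[19,28),[18,27),[17,26),[16,25),[15,24); WM=21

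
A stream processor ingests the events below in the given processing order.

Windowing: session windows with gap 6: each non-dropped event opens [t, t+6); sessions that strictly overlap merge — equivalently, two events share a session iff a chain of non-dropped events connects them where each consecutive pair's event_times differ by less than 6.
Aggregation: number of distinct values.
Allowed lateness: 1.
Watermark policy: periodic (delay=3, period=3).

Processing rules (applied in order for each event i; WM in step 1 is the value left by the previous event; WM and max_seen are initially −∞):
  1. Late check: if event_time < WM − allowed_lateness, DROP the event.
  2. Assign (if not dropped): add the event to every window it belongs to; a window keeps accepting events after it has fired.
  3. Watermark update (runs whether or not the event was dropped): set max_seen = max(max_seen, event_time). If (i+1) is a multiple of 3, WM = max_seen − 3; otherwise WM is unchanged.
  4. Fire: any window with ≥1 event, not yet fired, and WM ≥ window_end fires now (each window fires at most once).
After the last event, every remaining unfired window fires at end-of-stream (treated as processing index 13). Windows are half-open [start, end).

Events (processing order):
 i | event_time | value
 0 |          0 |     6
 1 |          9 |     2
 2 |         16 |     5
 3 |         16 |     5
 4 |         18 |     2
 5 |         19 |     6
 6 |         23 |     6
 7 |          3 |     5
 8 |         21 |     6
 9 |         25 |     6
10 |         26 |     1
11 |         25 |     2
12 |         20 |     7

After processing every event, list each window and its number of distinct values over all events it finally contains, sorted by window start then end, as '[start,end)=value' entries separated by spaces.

i=0 t=0 v=6: → [0,6); WM=−∞
i=1 t=9 v=2: → [9,15); WM=−∞
i=2 t=16 v=5: → [16,22); WM=13
i=3 t=16 v=5: → [16,22); WM=13
i=4 t=18 v=2: → [16,24); WM=13
i=5 t=19 v=6: → [16,25); WM=16
i=6 t=23 v=6: → [16,29); WM=16
i=7 t=3 v=5: DROP (t<16-1); WM=16
i=8 t=21 v=6: → [16,29); WM=20
i=9 t=25 v=6: → [16,31); WM=20
i=10 t=26 v=1: → [16,32); WM=20
i=11 t=25 v=2: → [16,32); WM=23
i=12 t=20 v=7: DROP (t<23-1); WM=23

[0,6)=1 [9,15)=1 [16,32)=4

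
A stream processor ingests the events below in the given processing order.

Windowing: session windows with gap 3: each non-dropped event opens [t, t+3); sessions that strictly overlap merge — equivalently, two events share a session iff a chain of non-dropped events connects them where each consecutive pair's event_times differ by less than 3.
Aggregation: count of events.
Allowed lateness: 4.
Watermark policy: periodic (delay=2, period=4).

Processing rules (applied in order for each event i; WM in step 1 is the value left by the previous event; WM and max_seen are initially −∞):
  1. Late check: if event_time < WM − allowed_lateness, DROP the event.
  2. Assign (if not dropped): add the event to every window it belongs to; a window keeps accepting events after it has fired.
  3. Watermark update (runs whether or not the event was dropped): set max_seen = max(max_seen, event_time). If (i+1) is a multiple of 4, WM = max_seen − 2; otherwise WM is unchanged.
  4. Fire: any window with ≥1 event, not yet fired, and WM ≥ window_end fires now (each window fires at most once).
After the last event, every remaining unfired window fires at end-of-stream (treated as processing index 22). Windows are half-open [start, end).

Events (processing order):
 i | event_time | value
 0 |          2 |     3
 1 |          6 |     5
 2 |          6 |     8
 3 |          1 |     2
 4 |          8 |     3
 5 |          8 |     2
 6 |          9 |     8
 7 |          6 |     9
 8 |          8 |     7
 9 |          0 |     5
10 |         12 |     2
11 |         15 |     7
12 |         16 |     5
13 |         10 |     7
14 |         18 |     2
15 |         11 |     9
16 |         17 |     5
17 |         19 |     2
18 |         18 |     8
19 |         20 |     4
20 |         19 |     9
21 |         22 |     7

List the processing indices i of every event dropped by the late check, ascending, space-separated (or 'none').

i=0 t=2 v=3: → [2,5); WM=−∞
i=1 t=6 v=5: → [6,9); WM=−∞
i=2 t=6 v=8: → [6,9); WM=−∞
i=3 t=1 v=2: → [1,5); WM=4
i=4 t=8 v=3: → [6,11); WM=4
i=5 t=8 v=2: → [6,11); WM=4
i=6 t=9 v=8: → [6,12); WM=4
i=7 t=6 v=9: → [6,12); WM=7
i=8 t=8 v=7: → [6,12); WM=7
i=9 t=0 v=5: DROP (t<7-4); WM=7
i=10 t=12 v=2: → [12,15); WM=7
i=11 t=15 v=7: → [15,18); WM=13
i=12 t=16 v=5: → [15,19); WM=13
i=13 t=10 v=7: → [6,15); WM=13
i=14 t=18 v=2: → [15,21); WM=13
i=15 t=11 v=9: → [6,15); WM=16
i=16 t=17 v=5: → [15,21); WM=16
i=17 t=19 v=2: → [15,22); WM=16
i=18 t=18 v=8: → [15,22); WM=16
i=19 t=20 v=4: → [15,23); WM=18
i=20 t=19 v=9: → [15,23); WM=18
i=21 t=22 v=7: → [15,25); WM=18

9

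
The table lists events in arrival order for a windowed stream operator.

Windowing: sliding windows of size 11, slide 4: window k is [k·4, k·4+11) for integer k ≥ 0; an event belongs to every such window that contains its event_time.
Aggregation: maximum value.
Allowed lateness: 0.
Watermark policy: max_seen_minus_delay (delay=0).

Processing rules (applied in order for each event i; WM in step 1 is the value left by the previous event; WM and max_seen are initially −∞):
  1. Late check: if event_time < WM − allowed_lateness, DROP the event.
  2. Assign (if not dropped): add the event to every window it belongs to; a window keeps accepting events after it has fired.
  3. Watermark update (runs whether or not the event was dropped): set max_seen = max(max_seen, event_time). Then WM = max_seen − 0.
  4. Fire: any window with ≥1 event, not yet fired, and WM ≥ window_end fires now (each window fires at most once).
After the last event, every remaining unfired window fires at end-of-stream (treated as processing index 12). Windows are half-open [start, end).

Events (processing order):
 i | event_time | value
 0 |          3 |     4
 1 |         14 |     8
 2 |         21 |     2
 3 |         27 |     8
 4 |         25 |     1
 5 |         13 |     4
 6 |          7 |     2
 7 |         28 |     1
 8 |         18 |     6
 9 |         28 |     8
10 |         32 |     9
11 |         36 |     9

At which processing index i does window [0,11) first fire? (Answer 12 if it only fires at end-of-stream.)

1

i=0 t=3 v=4: → [0,11); WM=3
i=1 t=14 v=8: → [12,23),[8,19),[4,15); WM=14; [0,11) fires=4
i=2 t=21 v=2: → [20,31),[16,27),[12,23); WM=21; [4,15) fires=8 [8,19) fires=8
i=3 t=27 v=8: → [24,35),[20,31); WM=27; [12,23) fires=8 [16,27) fires=2
i=4 t=25 v=1: DROP (t<27-0); WM=27
i=5 t=13 v=4: DROP (t<27-0); WM=27
i=6 t=7 v=2: DROP (t<27-0); WM=27
i=7 t=28 v=1: → [28,39),[24,35),[20,31); WM=28
i=8 t=18 v=6: DROP (t<28-0); WM=28
i=9 t=28 v=8: → [28,39),[24,35),[20,31); WM=28
i=10 t=32 v=9: → [32,43),[28,39),[24,35); WM=32; [20,31) fires=8
i=11 t=36 v=9: → [36,47),[32,43),[28,39); WM=36; [24,35) fires=9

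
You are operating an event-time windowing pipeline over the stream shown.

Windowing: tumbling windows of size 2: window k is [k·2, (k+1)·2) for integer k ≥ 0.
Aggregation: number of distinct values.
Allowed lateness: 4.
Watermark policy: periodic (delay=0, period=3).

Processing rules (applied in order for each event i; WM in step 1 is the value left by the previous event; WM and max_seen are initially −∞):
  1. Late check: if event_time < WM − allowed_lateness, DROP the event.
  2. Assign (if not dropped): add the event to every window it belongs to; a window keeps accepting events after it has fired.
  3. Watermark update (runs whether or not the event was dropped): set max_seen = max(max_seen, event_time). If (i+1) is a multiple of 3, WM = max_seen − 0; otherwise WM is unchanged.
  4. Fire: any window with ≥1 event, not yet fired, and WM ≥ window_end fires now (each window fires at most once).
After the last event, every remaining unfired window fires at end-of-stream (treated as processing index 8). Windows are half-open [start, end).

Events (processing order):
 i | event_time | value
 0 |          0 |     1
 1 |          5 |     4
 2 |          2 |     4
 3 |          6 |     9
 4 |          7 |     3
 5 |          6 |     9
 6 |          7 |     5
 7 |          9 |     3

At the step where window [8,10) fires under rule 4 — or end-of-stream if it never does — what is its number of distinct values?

1

i=0 t=0 v=1: → [0,2); WM=−∞
i=1 t=5 v=4: → [4,6); WM=−∞
i=2 t=2 v=4: → [2,4); WM=5; [0,2) fires=1 [2,4) fires=1
i=3 t=6 v=9: → [6,8); WM=5
i=4 t=7 v=3: → [6,8); WM=5
i=5 t=6 v=9: → [6,8); WM=7; [4,6) fires=1
i=6 t=7 v=5: → [6,8); WM=7
i=7 t=9 v=3: → [8,10); WM=7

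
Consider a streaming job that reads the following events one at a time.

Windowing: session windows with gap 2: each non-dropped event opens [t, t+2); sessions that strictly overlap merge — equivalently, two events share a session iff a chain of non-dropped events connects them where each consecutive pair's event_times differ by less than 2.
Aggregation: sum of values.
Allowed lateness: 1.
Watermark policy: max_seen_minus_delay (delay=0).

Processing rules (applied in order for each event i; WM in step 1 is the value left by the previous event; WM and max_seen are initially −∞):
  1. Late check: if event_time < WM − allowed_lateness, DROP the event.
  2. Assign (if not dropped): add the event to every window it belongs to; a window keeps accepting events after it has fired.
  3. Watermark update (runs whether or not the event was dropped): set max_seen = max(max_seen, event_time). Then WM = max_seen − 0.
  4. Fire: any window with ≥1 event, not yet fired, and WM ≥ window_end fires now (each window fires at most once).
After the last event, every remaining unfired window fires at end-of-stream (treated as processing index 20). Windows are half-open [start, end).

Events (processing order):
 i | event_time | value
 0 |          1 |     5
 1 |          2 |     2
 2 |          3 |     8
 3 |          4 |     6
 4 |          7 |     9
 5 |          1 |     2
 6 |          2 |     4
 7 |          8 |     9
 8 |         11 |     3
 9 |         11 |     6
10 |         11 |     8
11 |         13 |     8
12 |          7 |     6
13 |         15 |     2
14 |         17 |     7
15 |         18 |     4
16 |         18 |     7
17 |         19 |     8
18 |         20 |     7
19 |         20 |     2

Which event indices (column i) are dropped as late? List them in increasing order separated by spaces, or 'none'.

i=0 t=1 v=5: → [1,3); WM=1
i=1 t=2 v=2: → [1,4); WM=2
i=2 t=3 v=8: → [1,5); WM=3
i=3 t=4 v=6: → [1,6); WM=4
i=4 t=7 v=9: → [7,9); WM=7
i=5 t=1 v=2: DROP (t<7-1); WM=7
i=6 t=2 v=4: DROP (t<7-1); WM=7
i=7 t=8 v=9: → [7,10); WM=8
i=8 t=11 v=3: → [11,13); WM=11
i=9 t=11 v=6: → [11,13); WM=11
i=10 t=11 v=8: → [11,13); WM=11
i=11 t=13 v=8: → [13,15); WM=13
i=12 t=7 v=6: DROP (t<13-1); WM=13
i=13 t=15 v=2: → [15,17); WM=15
i=14 t=17 v=7: → [17,19); WM=17
i=15 t=18 v=4: → [17,20); WM=18
i=16 t=18 v=7: → [17,20); WM=18
i=17 t=19 v=8: → [17,21); WM=19
i=18 t=20 v=7: → [17,22); WM=20
i=19 t=20 v=2: → [17,22); WM=20

5 6 12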